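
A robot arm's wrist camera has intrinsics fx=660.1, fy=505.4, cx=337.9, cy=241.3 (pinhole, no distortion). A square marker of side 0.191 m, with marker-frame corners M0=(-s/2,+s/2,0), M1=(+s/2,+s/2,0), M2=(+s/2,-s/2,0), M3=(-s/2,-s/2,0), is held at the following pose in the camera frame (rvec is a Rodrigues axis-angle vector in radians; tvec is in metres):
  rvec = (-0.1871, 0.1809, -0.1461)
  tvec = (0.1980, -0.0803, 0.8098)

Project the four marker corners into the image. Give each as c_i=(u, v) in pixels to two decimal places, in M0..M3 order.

Intrinsics K: fx=660.1, fy=505.4, cx=337.9, cy=241.3
Marker side s = 0.191 m; corners in marker frame (Z=0):
  M0 = (-0.0955, +0.0955, 0)
  M1 = (+0.0955, +0.0955, 0)
  M2 = (+0.0955, -0.0955, 0)
  M3 = (-0.0955, -0.0955, 0)
rvec = (-0.1871, 0.1809, -0.1461), |rvec| = θ = 0.29846 rad = 17.100°
Rodrigues: sinθ=0.29405, 1−cosθ=0.04421; R = I + sinθ·[k]× + (1−cosθ)·[k]×²:
    [+0.97317 +0.12714 +0.19179]
    [-0.16074 +0.97203 +0.17122]
    [-0.16466 -0.19745 +0.96639]
t = (0.1980, -0.0803, 0.8098) m
M0: Pc = R·M0+t = (+0.11720, +0.02788, +0.80667); u = 660.1·(+0.11720)/0.80667 + 337.9 = 433.8092, v = 505.4·(+0.02788)/0.80667 + 241.3 = 258.7674
M1: Pc = R·M1+t = (+0.30308, -0.00282, +0.77522); u = 660.1·(+0.30308)/0.77522 + 337.9 = 595.9727, v = 505.4·(-0.00282)/0.77522 + 241.3 = 239.4606
M2: Pc = R·M2+t = (+0.27880, -0.18848, +0.81293); u = 660.1·(+0.27880)/0.81293 + 337.9 = 564.2815, v = 505.4·(-0.18848)/0.81293 + 241.3 = 124.1221
M3: Pc = R·M3+t = (+0.09292, -0.15778, +0.84438); u = 660.1·(+0.09292)/0.84438 + 337.9 = 410.5412, v = 505.4·(-0.15778)/0.84438 + 241.3 = 146.8625

c0=(433.81, 258.77) c1=(595.97, 239.46) c2=(564.28, 124.12) c3=(410.54, 146.86)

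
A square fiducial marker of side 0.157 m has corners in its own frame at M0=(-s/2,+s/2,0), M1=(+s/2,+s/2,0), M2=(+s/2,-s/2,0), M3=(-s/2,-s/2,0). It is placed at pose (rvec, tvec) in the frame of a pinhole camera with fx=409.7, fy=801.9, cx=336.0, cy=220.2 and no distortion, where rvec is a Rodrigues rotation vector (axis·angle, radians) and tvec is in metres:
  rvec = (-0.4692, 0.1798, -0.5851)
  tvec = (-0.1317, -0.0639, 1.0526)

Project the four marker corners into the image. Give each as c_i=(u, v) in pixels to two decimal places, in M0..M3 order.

Intrinsics K: fx=409.7, fy=801.9, cx=336.0, cy=220.2
Marker side s = 0.157 m; corners in marker frame (Z=0):
  M0 = (-0.0785, +0.0785, 0)
  M1 = (+0.0785, +0.0785, 0)
  M2 = (+0.0785, -0.0785, 0)
  M3 = (-0.0785, -0.0785, 0)
rvec = (-0.4692, 0.1798, -0.5851), |rvec| = θ = 0.77124 rad = 44.189°
Rodrigues: sinθ=0.69703, 1−cosθ=0.28296; R = I + sinθ·[k]× + (1−cosθ)·[k]×²:
    [+0.82177 +0.48866 +0.29309]
    [-0.56893 +0.73242 +0.37400]
    [-0.03190 -0.47409 +0.87990]
t = (-0.1317, -0.0639, 1.0526) m
M0: Pc = R·M0+t = (-0.15785, +0.03826, +1.01789); u = 409.7·(-0.15785)/1.01789 + 336.0 = 272.4659, v = 801.9·(+0.03826)/1.01789 + 220.2 = 250.3383
M1: Pc = R·M1+t = (-0.02883, -0.05107, +1.01288); u = 409.7·(-0.02883)/1.01288 + 336.0 = 324.3381, v = 801.9·(-0.05107)/1.01288 + 220.2 = 179.7711
M2: Pc = R·M2+t = (-0.10555, -0.16606, +1.08731); u = 409.7·(-0.10555)/1.08731 + 336.0 = 296.2282, v = 801.9·(-0.16606)/1.08731 + 220.2 = 97.7326
M3: Pc = R·M3+t = (-0.23457, -0.07673, +1.09232); u = 409.7·(-0.23457)/1.09232 + 336.0 = 248.0195, v = 801.9·(-0.07673)/1.09232 + 220.2 = 163.8674

c0=(272.47, 250.34) c1=(324.34, 179.77) c2=(296.23, 97.73) c3=(248.02, 163.87)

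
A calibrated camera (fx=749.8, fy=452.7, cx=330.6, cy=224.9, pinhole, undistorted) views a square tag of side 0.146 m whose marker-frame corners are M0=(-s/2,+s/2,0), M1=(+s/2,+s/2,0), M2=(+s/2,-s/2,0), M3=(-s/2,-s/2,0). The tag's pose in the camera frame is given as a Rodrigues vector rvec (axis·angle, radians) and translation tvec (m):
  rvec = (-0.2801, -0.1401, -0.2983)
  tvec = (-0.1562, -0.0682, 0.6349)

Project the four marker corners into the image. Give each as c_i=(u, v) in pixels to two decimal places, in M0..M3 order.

Intrinsics K: fx=749.8, fy=452.7, cx=330.6, cy=224.9
Marker side s = 0.146 m; corners in marker frame (Z=0):
  M0 = (-0.0730, +0.0730, 0)
  M1 = (+0.0730, +0.0730, 0)
  M2 = (+0.0730, -0.0730, 0)
  M3 = (-0.0730, -0.0730, 0)
rvec = (-0.2801, -0.1401, -0.2983), |rvec| = θ = 0.43251 rad = 24.781°
Rodrigues: sinθ=0.41915, 1−cosθ=0.09208; R = I + sinθ·[k]× + (1−cosθ)·[k]×²:
    [+0.94654 +0.30840 -0.09464]
    [-0.26977 +0.91758 +0.29202]
    [+0.17690 -0.25088 +0.95172]
t = (-0.1562, -0.0682, 0.6349) m
M0: Pc = R·M0+t = (-0.20278, +0.01848, +0.60367); u = 749.8·(-0.20278)/0.60367 + 330.6 = 78.7295, v = 452.7·(+0.01848)/0.60367 + 224.9 = 238.7556
M1: Pc = R·M1+t = (-0.06459, -0.02091, +0.62950); u = 749.8·(-0.06459)/0.62950 + 330.6 = 253.6672, v = 452.7·(-0.02091)/0.62950 + 224.9 = 209.8627
M2: Pc = R·M2+t = (-0.10962, -0.15488, +0.66613); u = 749.8·(-0.10962)/0.66613 + 330.6 = 207.2148, v = 452.7·(-0.15488)/0.66613 + 224.9 = 119.6462
M3: Pc = R·M3+t = (-0.24781, -0.11549, +0.64030); u = 749.8·(-0.24781)/0.64030 + 330.6 = 40.4105, v = 452.7·(-0.11549)/0.64030 + 224.9 = 143.2472

c0=(78.73, 238.76) c1=(253.67, 209.86) c2=(207.21, 119.65) c3=(40.41, 143.25)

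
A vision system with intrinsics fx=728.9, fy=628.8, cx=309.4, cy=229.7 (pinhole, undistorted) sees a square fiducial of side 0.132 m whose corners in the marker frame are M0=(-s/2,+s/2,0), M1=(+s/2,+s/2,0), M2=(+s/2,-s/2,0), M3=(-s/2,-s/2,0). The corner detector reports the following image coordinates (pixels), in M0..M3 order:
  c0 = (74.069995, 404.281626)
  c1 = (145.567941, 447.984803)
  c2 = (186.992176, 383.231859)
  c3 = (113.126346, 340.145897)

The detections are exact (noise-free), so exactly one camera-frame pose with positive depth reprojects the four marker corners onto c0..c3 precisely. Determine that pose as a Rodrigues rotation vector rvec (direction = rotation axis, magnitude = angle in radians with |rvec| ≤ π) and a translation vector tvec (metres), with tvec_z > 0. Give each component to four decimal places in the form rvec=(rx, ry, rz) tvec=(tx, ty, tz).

Intrinsics K: fx=728.9, fy=628.8, cx=309.4, cy=229.7
Marker side s = 0.132 m; corners in marker frame (Z=0):
  M0 = (-0.0660, +0.0660, 0)
  M1 = (+0.0660, +0.0660, 0)
  M2 = (+0.0660, -0.0660, 0)
  M3 = (-0.0660, -0.0660, 0)
Detected image corners:
  c0 = (74.069995, 404.281626) px
  c1 = (145.567941, 447.984803) px
  c2 = (186.992176, 383.231859) px
  c3 = (113.126346, 340.145897) px
Planar DLT: solve 8×8 A·h = b for H (H[2,2]=1):
  H  [+527.93317 -285.18908 +129.32210]
  H  [+260.26376 +547.48004 +393.98211]
  H  [-0.17391 +0.15052 +1.00000]
B = K⁻¹H; ‖b₁‖=0.946134, ‖b₂‖=0.946134; λ = 2/(‖b₁‖+‖b₂‖) = 1.056933, sign → tz>0 ⇒ λ=+1.056933
r₁ = λ·B[:,0] = (+0.84355,+0.50462,-0.18381); r₂ = λ·B[:,1] = (-0.48107,+0.86213,+0.15909)
r₃ = r₁×r₂ = (+0.23875,-0.04577,+0.97000); SVD([r₁ r₂ r₃]) → R = UVᵀ:
  R  [+0.84355 -0.48107 +0.23875]
  R  [+0.50462 +0.86213 -0.04577]
  R  [-0.18381 +0.15909 +0.97000]
t = (-0.26112, +0.27614, +1.05693) m
tr R = 2.675678; θ = arccos((tr R − 1)/2) = 0.577484 rad = 33.087°
axis k = ((R−Rᵀ)₃₂, (R−Rᵀ)₁₃, (R−Rᵀ)₂₁) / (2 sinθ) = (+0.187635, +0.387024, +0.902777)
rvec = θ·k = (+0.108356, +0.223500, +0.521339)

rvec=(0.1084, 0.2235, 0.5213) tvec=(-0.2611, 0.2761, 1.0569)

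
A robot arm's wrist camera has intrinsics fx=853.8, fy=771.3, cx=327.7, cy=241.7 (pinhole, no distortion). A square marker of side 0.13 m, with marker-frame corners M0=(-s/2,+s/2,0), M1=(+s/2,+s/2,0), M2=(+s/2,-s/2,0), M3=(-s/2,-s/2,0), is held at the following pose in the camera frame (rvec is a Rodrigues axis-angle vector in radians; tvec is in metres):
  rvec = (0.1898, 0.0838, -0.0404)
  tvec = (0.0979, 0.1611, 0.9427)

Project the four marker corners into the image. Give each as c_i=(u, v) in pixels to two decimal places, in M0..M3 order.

Intrinsics K: fx=853.8, fy=771.3, cx=327.7, cy=241.7
Marker side s = 0.13 m; corners in marker frame (Z=0):
  M0 = (-0.0650, +0.0650, 0)
  M1 = (+0.0650, +0.0650, 0)
  M2 = (+0.0650, -0.0650, 0)
  M3 = (-0.0650, -0.0650, 0)
rvec = (0.1898, 0.0838, -0.0404), |rvec| = θ = 0.21137 rad = 12.111°
Rodrigues: sinθ=0.20980, 1−cosθ=0.02226; R = I + sinθ·[k]× + (1−cosθ)·[k]×²:
    [+0.99569 +0.04802 +0.07936]
    [-0.03218 +0.98124 -0.19008]
    [-0.08700 +0.18670 +0.97856]
t = (0.0979, 0.1611, 0.9427) m
M0: Pc = R·M0+t = (+0.03630, +0.22697, +0.96049); u = 853.8·(+0.03630)/0.96049 + 327.7 = 359.9694, v = 771.3·(+0.22697)/0.96049 + 241.7 = 423.9649
M1: Pc = R·M1+t = (+0.16574, +0.22279, +0.94918); u = 853.8·(+0.16574)/0.94918 + 327.7 = 476.7863, v = 771.3·(+0.22279)/0.94918 + 241.7 = 422.7375
M2: Pc = R·M2+t = (+0.15950, +0.09523, +0.92491); u = 853.8·(+0.15950)/0.92491 + 327.7 = 474.9356, v = 771.3·(+0.09523)/0.92491 + 241.7 = 321.1123
M3: Pc = R·M3+t = (+0.03006, +0.09941, +0.93622); u = 853.8·(+0.03006)/0.93622 + 327.7 = 355.1126, v = 771.3·(+0.09941)/0.93622 + 241.7 = 323.5991

c0=(359.97, 423.96) c1=(476.79, 422.74) c2=(474.94, 321.11) c3=(355.11, 323.60)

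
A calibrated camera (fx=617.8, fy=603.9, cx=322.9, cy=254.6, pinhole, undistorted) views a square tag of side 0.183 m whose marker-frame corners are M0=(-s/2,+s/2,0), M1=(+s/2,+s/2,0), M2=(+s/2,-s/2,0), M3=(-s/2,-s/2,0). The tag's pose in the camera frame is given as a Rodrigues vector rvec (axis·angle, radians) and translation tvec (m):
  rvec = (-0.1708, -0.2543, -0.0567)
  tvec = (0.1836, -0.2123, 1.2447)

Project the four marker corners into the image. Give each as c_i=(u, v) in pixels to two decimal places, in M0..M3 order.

c0=(375.26, 194.97) c1=(460.48, 194.18) c2=(450.50, 110.79) c3=(366.94, 108.43)

Intrinsics K: fx=617.8, fy=603.9, cx=322.9, cy=254.6
Marker side s = 0.183 m; corners in marker frame (Z=0):
  M0 = (-0.0915, +0.0915, 0)
  M1 = (+0.0915, +0.0915, 0)
  M2 = (+0.0915, -0.0915, 0)
  M3 = (-0.0915, -0.0915, 0)
rvec = (-0.1708, -0.2543, -0.0567), |rvec| = θ = 0.31154 rad = 17.850°
Rodrigues: sinθ=0.30652, 1−cosθ=0.04814; R = I + sinθ·[k]× + (1−cosθ)·[k]×²:
    [+0.96633 +0.07733 -0.24540]
    [-0.03425 +0.98394 +0.17520]
    [+0.25501 -0.16090 +0.95346]
t = (0.1836, -0.2123, 1.2447) m
M0: Pc = R·M0+t = (+0.10226, -0.11914, +1.20664); u = 617.8·(+0.10226)/1.20664 + 322.9 = 375.2550, v = 603.9·(-0.11914)/1.20664 + 254.6 = 194.9748
M1: Pc = R·M1+t = (+0.27910, -0.12540, +1.25331); u = 617.8·(+0.27910)/1.25331 + 322.9 = 460.4755, v = 603.9·(-0.12540)/1.25331 + 254.6 = 194.1753
M2: Pc = R·M2+t = (+0.26494, -0.30546, +1.28276); u = 617.8·(+0.26494)/1.28276 + 322.9 = 450.5020, v = 603.9·(-0.30546)/1.28276 + 254.6 = 110.7928
M3: Pc = R·M3+t = (+0.08810, -0.29920, +1.23609); u = 617.8·(+0.08810)/1.23609 + 322.9 = 366.9351, v = 603.9·(-0.29920)/1.23609 + 254.6 = 108.4253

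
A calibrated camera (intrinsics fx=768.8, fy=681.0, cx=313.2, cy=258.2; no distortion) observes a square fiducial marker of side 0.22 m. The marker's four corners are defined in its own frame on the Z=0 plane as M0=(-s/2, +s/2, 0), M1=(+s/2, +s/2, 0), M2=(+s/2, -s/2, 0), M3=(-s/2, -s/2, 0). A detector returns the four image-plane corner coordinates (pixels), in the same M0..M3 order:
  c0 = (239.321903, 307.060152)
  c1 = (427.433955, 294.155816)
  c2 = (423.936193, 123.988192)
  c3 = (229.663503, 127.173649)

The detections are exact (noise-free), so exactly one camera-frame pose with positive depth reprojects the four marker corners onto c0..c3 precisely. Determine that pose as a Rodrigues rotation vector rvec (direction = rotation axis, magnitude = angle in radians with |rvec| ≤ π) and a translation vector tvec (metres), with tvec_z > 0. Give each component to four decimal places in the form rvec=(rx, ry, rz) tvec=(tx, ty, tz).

Intrinsics K: fx=768.8, fy=681.0, cx=313.2, cy=258.2
Marker side s = 0.22 m; corners in marker frame (Z=0):
  M0 = (-0.1100, +0.1100, 0)
  M1 = (+0.1100, +0.1100, 0)
  M2 = (+0.1100, -0.1100, 0)
  M3 = (-0.1100, -0.1100, 0)
Detected image corners:
  c0 = (239.321903, 307.060152) px
  c1 = (427.433955, 294.155816) px
  c2 = (423.936193, 123.988192) px
  c3 = (229.663503, 127.173649) px
Planar DLT: solve 8×8 A·h = b for H (H[2,2]=1):
  H  [+954.24572 +74.90993 +332.85927]
  H  [+18.23033 +824.26286 +214.30422]
  H  [+0.25872 +0.13756 +1.00000]
B = K⁻¹H; ‖b₁‖=1.167090, ‖b₂‖=1.167090; λ = 2/(‖b₁‖+‖b₂‖) = 0.856832, sign → tz>0 ⇒ λ=+0.856832
r₁ = λ·B[:,0] = (+0.97320,-0.06111,+0.22168); r₂ = λ·B[:,1] = (+0.03547,+0.99240,+0.11787)
r₃ = r₁×r₂ = (-0.22720,-0.10685,+0.96797); SVD([r₁ r₂ r₃]) → R = UVᵀ:
  R  [+0.97320 +0.03547 -0.22720]
  R  [-0.06111 +0.99240 -0.10685]
  R  [+0.22168 +0.11787 +0.96797]
t = (+0.02191, -0.05523, +0.85683) m
tr R = 2.933567; θ = arccos((tr R − 1)/2) = 0.258465 rad = 14.809°
axis k = ((R−Rᵀ)₃₂, (R−Rᵀ)₁₃, (R−Rᵀ)₂₁) / (2 sinθ) = (+0.439589, -0.878103, -0.188935)
rvec = θ·k = (+0.113619, -0.226959, -0.048833)

rvec=(0.1136, -0.2270, -0.0488) tvec=(0.0219, -0.0552, 0.8568)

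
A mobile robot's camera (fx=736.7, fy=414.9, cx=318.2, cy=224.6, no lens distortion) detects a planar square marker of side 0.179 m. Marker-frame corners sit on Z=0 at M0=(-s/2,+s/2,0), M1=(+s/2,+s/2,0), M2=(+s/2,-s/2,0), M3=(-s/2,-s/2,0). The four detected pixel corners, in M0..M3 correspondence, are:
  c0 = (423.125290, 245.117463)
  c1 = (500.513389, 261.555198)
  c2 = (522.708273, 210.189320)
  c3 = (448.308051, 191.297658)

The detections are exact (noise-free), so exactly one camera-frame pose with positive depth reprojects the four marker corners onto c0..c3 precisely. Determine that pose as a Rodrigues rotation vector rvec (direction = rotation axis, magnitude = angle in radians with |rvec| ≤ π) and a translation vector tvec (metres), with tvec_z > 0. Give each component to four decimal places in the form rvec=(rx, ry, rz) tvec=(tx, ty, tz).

Intrinsics K: fx=736.7, fy=414.9, cx=318.2, cy=224.6
Marker side s = 0.179 m; corners in marker frame (Z=0):
  M0 = (-0.0895, +0.0895, 0)
  M1 = (+0.0895, +0.0895, 0)
  M2 = (+0.0895, -0.0895, 0)
  M3 = (-0.0895, -0.0895, 0)
Detected image corners:
  c0 = (423.125290, 245.117463) px
  c1 = (500.513389, 261.555198) px
  c2 = (522.708273, 210.189320) px
  c3 = (448.308051, 191.297658) px
Planar DLT: solve 8×8 A·h = b for H (H[2,2]=1):
  H  [+567.31802 -191.52426 +474.82508]
  H  [+167.50847 +265.15186 +226.98407]
  H  [+0.30279 -0.12543 +1.00000]
B = K⁻¹H; ‖b₁‖=0.746925, ‖b₂‖=0.746925; λ = 2/(‖b₁‖+‖b₂‖) = 1.338823, sign → tz>0 ⇒ λ=+1.338823
r₁ = λ·B[:,0] = (+0.85590,+0.32108,+0.40539); r₂ = λ·B[:,1] = (-0.27553,+0.94651,-0.16793)
r₃ = r₁×r₂ = (-0.43762,+0.03203,+0.89859); SVD([r₁ r₂ r₃]) → R = UVᵀ:
  R  [+0.85590 -0.27553 -0.43762]
  R  [+0.32108 +0.94651 +0.03203]
  R  [+0.40539 -0.16793 +0.89859]
t = (+0.28464, +0.00769, +1.33882) m
tr R = 2.701005; θ = arccos((tr R − 1)/2) = 0.553856 rad = 31.734°
axis k = ((R−Rᵀ)₃₂, (R−Rᵀ)₁₃, (R−Rᵀ)₂₁) / (2 sinθ) = (-0.190085, -0.801381, +0.567148)
rvec = θ·k = (-0.105280, -0.443850, +0.314118)

rvec=(-0.1053, -0.4438, 0.3141) tvec=(0.2846, 0.0077, 1.3388)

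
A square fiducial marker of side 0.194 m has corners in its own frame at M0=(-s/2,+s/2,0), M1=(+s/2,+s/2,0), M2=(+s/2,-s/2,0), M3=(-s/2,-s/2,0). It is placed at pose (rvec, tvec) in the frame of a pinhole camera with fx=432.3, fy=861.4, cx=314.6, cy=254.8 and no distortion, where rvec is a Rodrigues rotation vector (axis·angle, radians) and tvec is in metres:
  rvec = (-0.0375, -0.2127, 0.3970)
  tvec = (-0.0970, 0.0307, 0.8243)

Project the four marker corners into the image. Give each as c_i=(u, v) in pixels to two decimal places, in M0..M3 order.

Intrinsics K: fx=432.3, fy=861.4, cx=314.6, cy=254.8
Marker side s = 0.194 m; corners in marker frame (Z=0):
  M0 = (-0.0970, +0.0970, 0)
  M1 = (+0.0970, +0.0970, 0)
  M2 = (+0.0970, -0.0970, 0)
  M3 = (-0.0970, -0.0970, 0)
rvec = (-0.0375, -0.2127, 0.3970), |rvec| = θ = 0.45195 rad = 25.895°
Rodrigues: sinθ=0.43672, 1−cosθ=0.10040; R = I + sinθ·[k]× + (1−cosθ)·[k]×²:
    [+0.90029 -0.37970 -0.21285]
    [+0.38754 +0.92184 -0.00527]
    [+0.19821 -0.07774 +0.97707]
t = (-0.0970, 0.0307, 0.8243) m
M0: Pc = R·M0+t = (-0.22116, +0.08253, +0.79753); u = 432.3·(-0.22116)/0.79753 + 314.6 = 194.7213, v = 861.4·(+0.08253)/0.79753 + 254.8 = 343.9353
M1: Pc = R·M1+t = (-0.04650, +0.15771, +0.83599); u = 432.3·(-0.04650)/0.83599 + 314.6 = 290.5527, v = 861.4·(+0.15771)/0.83599 + 254.8 = 417.3043
M2: Pc = R·M2+t = (+0.02716, -0.02113, +0.85107); u = 432.3·(+0.02716)/0.85107 + 314.6 = 328.3955, v = 861.4·(-0.02113)/0.85107 + 254.8 = 233.4171
M3: Pc = R·M3+t = (-0.14750, -0.09631, +0.81261); u = 432.3·(-0.14750)/0.81261 + 314.6 = 236.1335, v = 861.4·(-0.09631)/0.81261 + 254.8 = 152.7082

c0=(194.72, 343.94) c1=(290.55, 417.30) c2=(328.40, 233.42) c3=(236.13, 152.71)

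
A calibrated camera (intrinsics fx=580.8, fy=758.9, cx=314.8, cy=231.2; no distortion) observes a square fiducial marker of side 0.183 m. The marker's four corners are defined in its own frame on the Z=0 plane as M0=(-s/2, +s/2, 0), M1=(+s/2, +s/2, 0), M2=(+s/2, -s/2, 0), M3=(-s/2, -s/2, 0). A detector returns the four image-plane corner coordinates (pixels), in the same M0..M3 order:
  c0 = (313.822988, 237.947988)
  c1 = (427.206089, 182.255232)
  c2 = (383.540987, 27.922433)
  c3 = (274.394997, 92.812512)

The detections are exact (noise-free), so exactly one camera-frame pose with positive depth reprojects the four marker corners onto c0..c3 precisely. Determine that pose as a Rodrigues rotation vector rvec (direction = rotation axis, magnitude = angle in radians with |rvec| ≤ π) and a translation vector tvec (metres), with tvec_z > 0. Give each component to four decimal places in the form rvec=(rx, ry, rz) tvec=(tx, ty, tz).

rvec=(-0.0063, 0.3292, -0.3483) tvec=(0.0491, -0.1089, 0.8659)

Intrinsics K: fx=580.8, fy=758.9, cx=314.8, cy=231.2
Marker side s = 0.183 m; corners in marker frame (Z=0):
  M0 = (-0.0915, +0.0915, 0)
  M1 = (+0.0915, +0.0915, 0)
  M2 = (+0.0915, -0.0915, 0)
  M3 = (-0.0915, -0.0915, 0)
Detected image corners:
  c0 = (313.822988, 237.947988) px
  c1 = (427.206089, 182.255232) px
  c2 = (383.540987, 27.922433) px
  c3 = (274.394997, 92.812512) px
Planar DLT: solve 8×8 A·h = b for H (H[2,2]=1):
  H  [+480.40372 +201.48214 +347.74847]
  H  [-378.93609 +807.65157 +135.74744]
  H  [-0.36462 -0.07194 +1.00000]
B = K⁻¹H; ‖b₁‖=1.154917, ‖b₂‖=1.154917; λ = 2/(‖b₁‖+‖b₂‖) = 0.865863, sign → tz>0 ⇒ λ=+0.865863
r₁ = λ·B[:,0] = (+0.88731,-0.33616,-0.31571); r₂ = λ·B[:,1] = (+0.33414,+0.94046,-0.06229)
r₃ = r₁×r₂ = (+0.31786,-0.05022,+0.94681); SVD([r₁ r₂ r₃]) → R = UVᵀ:
  R  [+0.88731 +0.33414 +0.31786]
  R  [-0.33616 +0.94046 -0.05022]
  R  [-0.31571 -0.06229 +0.94681]
t = (+0.04912, -0.10891, +0.86586) m
tr R = 2.774583; θ = arccos((tr R − 1)/2) = 0.479358 rad = 27.465°
axis k = ((R−Rᵀ)₃₂, (R−Rᵀ)₁₃, (R−Rᵀ)₂₁) / (2 sinθ) = (-0.013093, +0.686856, -0.726676)
rvec = θ·k = (-0.006276, +0.329250, -0.348337)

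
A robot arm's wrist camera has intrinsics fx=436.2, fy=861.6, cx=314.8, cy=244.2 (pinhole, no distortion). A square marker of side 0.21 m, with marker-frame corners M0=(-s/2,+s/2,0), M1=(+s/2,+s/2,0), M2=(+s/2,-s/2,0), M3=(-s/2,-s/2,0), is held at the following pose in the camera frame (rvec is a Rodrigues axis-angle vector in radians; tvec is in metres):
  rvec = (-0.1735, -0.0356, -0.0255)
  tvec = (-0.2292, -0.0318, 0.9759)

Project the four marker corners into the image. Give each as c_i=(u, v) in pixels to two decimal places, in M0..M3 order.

Intrinsics K: fx=436.2, fy=861.6, cx=314.8, cy=244.2
Marker side s = 0.21 m; corners in marker frame (Z=0):
  M0 = (-0.1050, +0.1050, 0)
  M1 = (+0.1050, +0.1050, 0)
  M2 = (+0.1050, -0.1050, 0)
  M3 = (-0.1050, -0.1050, 0)
rvec = (-0.1735, -0.0356, -0.0255), |rvec| = θ = 0.17894 rad = 10.253°
Rodrigues: sinθ=0.17799, 1−cosθ=0.01597; R = I + sinθ·[k]× + (1−cosθ)·[k]×²:
    [+0.99904 +0.02844 -0.03320]
    [-0.02228 +0.98466 +0.17303]
    [+0.03762 -0.17212 +0.98436]
t = (-0.2292, -0.0318, 0.9759) m
M0: Pc = R·M0+t = (-0.33111, +0.07393, +0.95388); u = 436.2·(-0.33111)/0.95388 + 314.8 = 163.3849, v = 861.6·(+0.07393)/0.95388 + 244.2 = 310.9777
M1: Pc = R·M1+t = (-0.12131, +0.06925, +0.96178); u = 436.2·(-0.12131)/0.96178 + 314.8 = 259.7799, v = 861.6·(+0.06925)/0.96178 + 244.2 = 306.2370
M2: Pc = R·M2+t = (-0.12729, -0.13753, +0.99792); u = 436.2·(-0.12729)/0.99792 + 314.8 = 259.1618, v = 861.6·(-0.13753)/0.99792 + 244.2 = 125.4578
M3: Pc = R·M3+t = (-0.33709, -0.13285, +0.99002); u = 436.2·(-0.33709)/0.99002 + 314.8 = 166.2812, v = 861.6·(-0.13285)/0.99002 + 244.2 = 128.5830

c0=(163.38, 310.98) c1=(259.78, 306.24) c2=(259.16, 125.46) c3=(166.28, 128.58)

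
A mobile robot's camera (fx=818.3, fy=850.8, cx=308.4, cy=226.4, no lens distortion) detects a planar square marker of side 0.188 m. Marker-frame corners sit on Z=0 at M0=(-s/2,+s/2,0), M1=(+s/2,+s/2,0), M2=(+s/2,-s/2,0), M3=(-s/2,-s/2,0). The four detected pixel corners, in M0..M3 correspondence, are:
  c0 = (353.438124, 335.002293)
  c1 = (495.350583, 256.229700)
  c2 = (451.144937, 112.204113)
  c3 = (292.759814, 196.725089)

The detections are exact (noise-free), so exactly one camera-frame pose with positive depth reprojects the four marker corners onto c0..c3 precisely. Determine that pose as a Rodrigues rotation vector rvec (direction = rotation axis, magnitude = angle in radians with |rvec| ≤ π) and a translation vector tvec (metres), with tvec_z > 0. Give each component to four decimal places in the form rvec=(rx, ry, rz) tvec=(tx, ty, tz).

Intrinsics K: fx=818.3, fy=850.8, cx=308.4, cy=226.4
Marker side s = 0.188 m; corners in marker frame (Z=0):
  M0 = (-0.0940, +0.0940, 0)
  M1 = (+0.0940, +0.0940, 0)
  M2 = (+0.0940, -0.0940, 0)
  M3 = (-0.0940, -0.0940, 0)
Detected image corners:
  c0 = (353.438124, 335.002293) px
  c1 = (495.350583, 256.229700) px
  c2 = (451.144937, 112.204113) px
  c3 = (292.759814, 196.725089) px
Planar DLT: solve 8×8 A·h = b for H (H[2,2]=1):
  H  [+836.46283 +496.89894 +400.23505]
  H  [-410.86349 +874.36665 +228.29253]
  H  [+0.10060 +0.54842 +1.00000]
B = K⁻¹H; ‖b₁‖=1.112973, ‖b₂‖=1.112973; λ = 2/(‖b₁‖+‖b₂‖) = 0.898495, sign → tz>0 ⇒ λ=+0.898495
r₁ = λ·B[:,0] = (+0.88437,-0.45795,+0.09039); r₂ = λ·B[:,1] = (+0.35989,+0.79226,+0.49275)
r₃ = r₁×r₂ = (-0.29727,-0.40325,+0.86546); SVD([r₁ r₂ r₃]) → R = UVᵀ:
  R  [+0.88437 +0.35989 -0.29727]
  R  [-0.45795 +0.79226 -0.40325]
  R  [+0.09039 +0.49275 +0.86546]
t = (+0.10084, +0.00200, +0.89849) m
tr R = 2.542092; θ = arccos((tr R − 1)/2) = 0.690314 rad = 39.552°
axis k = ((R−Rᵀ)₃₂, (R−Rᵀ)₁₃, (R−Rᵀ)₂₁) / (2 sinθ) = (+0.703539, -0.304392, -0.642167)
rvec = θ·k = (+0.485663, -0.210126, -0.443297)

rvec=(0.4857, -0.2101, -0.4433) tvec=(0.1008, 0.0020, 0.8985)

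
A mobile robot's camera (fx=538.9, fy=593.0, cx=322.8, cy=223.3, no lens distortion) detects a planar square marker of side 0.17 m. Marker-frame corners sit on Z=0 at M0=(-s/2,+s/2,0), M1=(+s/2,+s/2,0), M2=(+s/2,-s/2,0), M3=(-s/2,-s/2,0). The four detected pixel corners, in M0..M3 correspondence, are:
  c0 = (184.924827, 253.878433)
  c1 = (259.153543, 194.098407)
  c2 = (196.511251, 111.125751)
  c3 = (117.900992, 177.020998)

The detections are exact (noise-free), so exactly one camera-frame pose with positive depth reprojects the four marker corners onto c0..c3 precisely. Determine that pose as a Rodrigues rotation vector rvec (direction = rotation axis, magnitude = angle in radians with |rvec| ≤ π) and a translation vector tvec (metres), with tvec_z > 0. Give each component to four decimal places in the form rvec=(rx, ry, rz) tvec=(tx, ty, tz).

Intrinsics K: fx=538.9, fy=593.0, cx=322.8, cy=223.3
Marker side s = 0.17 m; corners in marker frame (Z=0):
  M0 = (-0.0850, +0.0850, 0)
  M1 = (+0.0850, +0.0850, 0)
  M2 = (+0.0850, -0.0850, 0)
  M3 = (-0.0850, -0.0850, 0)
Detected image corners:
  c0 = (184.924827, 253.878433) px
  c1 = (259.153543, 194.098407) px
  c2 = (196.511251, 111.125751) px
  c3 = (117.900992, 177.020998) px
Planar DLT: solve 8×8 A·h = b for H (H[2,2]=1):
  H  [+428.01887 +463.29172 +190.45099]
  H  [-389.38837 +549.30599 +185.79228]
  H  [-0.11093 +0.43138 +1.00000]
B = K⁻¹H; ‖b₁‖=1.063561, ‖b₂‖=1.063561; λ = 2/(‖b₁‖+‖b₂‖) = 0.940238, sign → tz>0 ⇒ λ=+0.940238
r₁ = λ·B[:,0] = (+0.80926,-0.57812,-0.10430); r₂ = λ·B[:,1] = (+0.56537,+0.71823,+0.40560)
r₃ = r₁×r₂ = (-0.15957,-0.38720,+0.90808); SVD([r₁ r₂ r₃]) → R = UVᵀ:
  R  [+0.80926 +0.56537 -0.15957]
  R  [-0.57812 +0.71823 -0.38720]
  R  [-0.10430 +0.40560 +0.90808]
t = (-0.23091, -0.05947, +0.94024) m
tr R = 2.435562; θ = arccos((tr R − 1)/2) = 0.770186 rad = 44.128°
axis k = ((R−Rᵀ)₃₂, (R−Rᵀ)₁₃, (R−Rᵀ)₂₁) / (2 sinθ) = (+0.569321, -0.039692, -0.821157)
rvec = θ·k = (+0.438483, -0.030570, -0.632443)

rvec=(0.4385, -0.0306, -0.6324) tvec=(-0.2309, -0.0595, 0.9402)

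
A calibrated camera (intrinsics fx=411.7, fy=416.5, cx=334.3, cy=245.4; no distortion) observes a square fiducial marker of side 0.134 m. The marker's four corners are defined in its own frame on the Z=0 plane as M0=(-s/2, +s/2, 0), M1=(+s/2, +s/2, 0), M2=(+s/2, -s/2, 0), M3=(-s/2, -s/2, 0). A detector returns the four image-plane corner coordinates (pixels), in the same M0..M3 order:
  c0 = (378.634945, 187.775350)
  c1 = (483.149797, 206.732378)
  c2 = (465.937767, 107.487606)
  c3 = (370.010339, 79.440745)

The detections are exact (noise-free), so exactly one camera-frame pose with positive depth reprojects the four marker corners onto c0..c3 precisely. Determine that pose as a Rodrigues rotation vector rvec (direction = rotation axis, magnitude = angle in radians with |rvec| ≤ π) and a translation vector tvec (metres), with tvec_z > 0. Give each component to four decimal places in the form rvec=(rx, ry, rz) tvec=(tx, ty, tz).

Intrinsics K: fx=411.7, fy=416.5, cx=334.3, cy=245.4
Marker side s = 0.134 m; corners in marker frame (Z=0):
  M0 = (-0.0670, +0.0670, 0)
  M1 = (+0.0670, +0.0670, 0)
  M2 = (+0.0670, -0.0670, 0)
  M3 = (-0.0670, -0.0670, 0)
Detected image corners:
  c0 = (378.634945, 187.775350) px
  c1 = (483.149797, 206.732378) px
  c2 = (465.937767, 107.487606) px
  c3 = (370.010339, 79.440745) px
Planar DLT: solve 8×8 A·h = b for H (H[2,2]=1):
  H  [+1095.36121 -218.21899 +426.87166]
  H  [+296.62103 +664.32455 +143.41462]
  H  [+0.82237 -0.74544 +1.00000]
B = K⁻¹H; ‖b₁‖=2.167816, ‖b₂‖=2.167816; λ = 2/(‖b₁‖+‖b₂‖) = 0.461294, sign → tz>0 ⇒ λ=+0.461294
r₁ = λ·B[:,0] = (+0.91927,+0.10501,+0.37936); r₂ = λ·B[:,1] = (+0.03471,+0.93838,-0.34387)
r₃ = r₁×r₂ = (-0.39209,+0.32928,+0.85898); SVD([r₁ r₂ r₃]) → R = UVᵀ:
  R  [+0.91927 +0.03471 -0.39209]
  R  [+0.10501 +0.93838 +0.32928]
  R  [+0.37936 -0.34387 +0.85898]
t = (+0.10372, -0.11295, +0.46129) m
tr R = 2.716628; θ = arccos((tr R − 1)/2) = 0.538821 rad = 30.872°
axis k = ((R−Rᵀ)₃₂, (R−Rᵀ)₁₃, (R−Rᵀ)₂₁) / (2 sinθ) = (-0.655926, -0.751711, +0.068495)
rvec = θ·k = (-0.353427, -0.405038, +0.036907)

rvec=(-0.3534, -0.4050, 0.0369) tvec=(0.1037, -0.1130, 0.4613)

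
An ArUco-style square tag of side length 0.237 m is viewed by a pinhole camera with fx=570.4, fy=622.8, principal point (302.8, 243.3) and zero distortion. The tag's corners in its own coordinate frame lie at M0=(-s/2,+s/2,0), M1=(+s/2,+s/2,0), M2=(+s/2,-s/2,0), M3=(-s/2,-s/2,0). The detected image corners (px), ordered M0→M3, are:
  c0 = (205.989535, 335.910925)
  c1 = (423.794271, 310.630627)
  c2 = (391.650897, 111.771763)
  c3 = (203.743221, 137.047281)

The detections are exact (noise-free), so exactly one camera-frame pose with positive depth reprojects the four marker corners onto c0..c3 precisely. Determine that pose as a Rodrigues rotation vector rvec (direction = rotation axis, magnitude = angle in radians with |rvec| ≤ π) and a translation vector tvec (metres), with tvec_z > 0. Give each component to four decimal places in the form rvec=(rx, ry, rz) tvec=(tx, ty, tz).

Intrinsics K: fx=570.4, fy=622.8, cx=302.8, cy=243.3
Marker side s = 0.237 m; corners in marker frame (Z=0):
  M0 = (-0.1185, +0.1185, 0)
  M1 = (+0.1185, +0.1185, 0)
  M2 = (+0.1185, -0.1185, 0)
  M3 = (-0.1185, -0.1185, 0)
Detected image corners:
  c0 = (205.989535, 335.910925) px
  c1 = (423.794271, 310.630627) px
  c2 = (391.650897, 111.771763) px
  c3 = (203.743221, 137.047281) px
Planar DLT: solve 8×8 A·h = b for H (H[2,2]=1):
  H  [+827.41221 -116.47585 +304.72893]
  H  [-124.13982 +701.36203 +216.70806]
  H  [-0.07810 -0.61524 +1.00000]
B = K⁻¹H; ‖b₁‖=1.503594, ‖b₂‖=1.503594; λ = 2/(‖b₁‖+‖b₂‖) = 0.665073, sign → tz>0 ⇒ λ=+0.665073
r₁ = λ·B[:,0] = (+0.99232,-0.11227,-0.05194); r₂ = λ·B[:,1] = (+0.08141,+0.90882,-0.40918)
r₃ = r₁×r₂ = (+0.09315,+0.40181,+0.91097); SVD([r₁ r₂ r₃]) → R = UVᵀ:
  R  [+0.99232 +0.08141 +0.09315]
  R  [-0.11227 +0.90882 +0.40181]
  R  [-0.05194 -0.40918 +0.91097]
t = (+0.00225, -0.02840, +0.66507) m
tr R = 2.812109; θ = arccos((tr R − 1)/2) = 0.436932 rad = 25.034°
axis k = ((R−Rᵀ)₃₂, (R−Rᵀ)₁₃, (R−Rᵀ)₂₁) / (2 sinθ) = (-0.958247, +0.171439, -0.228849)
rvec = θ·k = (-0.418688, +0.074907, -0.099991)

rvec=(-0.4187, 0.0749, -0.1000) tvec=(0.0022, -0.0284, 0.6651)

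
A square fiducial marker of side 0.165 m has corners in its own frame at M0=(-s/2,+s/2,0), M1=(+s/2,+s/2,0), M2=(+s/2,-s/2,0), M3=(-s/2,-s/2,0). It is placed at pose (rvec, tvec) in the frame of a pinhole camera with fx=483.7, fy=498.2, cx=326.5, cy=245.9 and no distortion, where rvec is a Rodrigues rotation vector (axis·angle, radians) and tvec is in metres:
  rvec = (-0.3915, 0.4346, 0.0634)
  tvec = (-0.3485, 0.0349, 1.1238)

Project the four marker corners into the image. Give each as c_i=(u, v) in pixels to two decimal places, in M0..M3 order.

c0=(140.16, 295.74) c1=(196.18, 297.25) c2=(213.19, 226.66) c3=(158.95, 229.37)

Intrinsics K: fx=483.7, fy=498.2, cx=326.5, cy=245.9
Marker side s = 0.165 m; corners in marker frame (Z=0):
  M0 = (-0.0825, +0.0825, 0)
  M1 = (+0.0825, +0.0825, 0)
  M2 = (+0.0825, -0.0825, 0)
  M3 = (-0.0825, -0.0825, 0)
rvec = (-0.3915, 0.4346, 0.0634), |rvec| = θ = 0.58836 rad = 33.711°
Rodrigues: sinθ=0.55500, 1−cosθ=0.16815; R = I + sinθ·[k]× + (1−cosθ)·[k]×²:
    [+0.90630 -0.14245 +0.39790]
    [-0.02284 +0.92360 +0.38268]
    [-0.42201 -0.35592 +0.83380]
t = (-0.3485, 0.0349, 1.1238) m
M0: Pc = R·M0+t = (-0.43502, +0.11298, +1.12925); u = 483.7·(-0.43502)/1.12925 + 326.5 = 140.1642, v = 498.2·(+0.11298)/1.12925 + 245.9 = 295.7447
M1: Pc = R·M1+t = (-0.28548, +0.10921, +1.05962); u = 483.7·(-0.28548)/1.05962 + 326.5 = 196.1819, v = 498.2·(+0.10921)/1.05962 + 245.9 = 297.2481
M2: Pc = R·M2+t = (-0.26198, -0.04318, +1.11835); u = 483.7·(-0.26198)/1.11835 + 326.5 = 213.1911, v = 498.2·(-0.04318)/1.11835 + 245.9 = 226.6637
M3: Pc = R·M3+t = (-0.41152, -0.03941, +1.18798); u = 483.7·(-0.41152)/1.18798 + 326.5 = 158.9456, v = 498.2·(-0.03941)/1.18798 + 245.9 = 229.3718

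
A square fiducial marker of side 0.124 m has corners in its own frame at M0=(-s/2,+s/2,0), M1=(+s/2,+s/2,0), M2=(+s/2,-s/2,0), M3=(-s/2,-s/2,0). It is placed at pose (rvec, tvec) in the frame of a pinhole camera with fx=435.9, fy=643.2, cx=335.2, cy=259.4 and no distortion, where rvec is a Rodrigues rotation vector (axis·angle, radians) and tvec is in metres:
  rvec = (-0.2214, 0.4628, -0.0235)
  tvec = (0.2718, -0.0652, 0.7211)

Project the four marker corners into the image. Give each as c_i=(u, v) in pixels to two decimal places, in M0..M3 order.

c0=(462.48, 259.22) c1=(543.80, 250.70) c2=(537.97, 141.00) c3=(459.94, 157.08)

Intrinsics K: fx=435.9, fy=643.2, cx=335.2, cy=259.4
Marker side s = 0.124 m; corners in marker frame (Z=0):
  M0 = (-0.0620, +0.0620, 0)
  M1 = (+0.0620, +0.0620, 0)
  M2 = (+0.0620, -0.0620, 0)
  M3 = (-0.0620, -0.0620, 0)
rvec = (-0.2214, 0.4628, -0.0235), |rvec| = θ = 0.51357 rad = 29.425°
Rodrigues: sinθ=0.49129, 1−cosθ=0.12900; R = I + sinθ·[k]× + (1−cosθ)·[k]×²:
    [+0.89497 -0.02764 +0.44527]
    [-0.07260 +0.97575 +0.20648]
    [-0.44018 -0.21711 +0.87127]
t = (0.2718, -0.0652, 0.7211) m
M0: Pc = R·M0+t = (+0.21460, -0.00020, +0.73493); u = 435.9·(+0.21460)/0.73493 + 335.2 = 462.4821, v = 643.2·(-0.00020)/0.73493 + 259.4 = 259.2230
M1: Pc = R·M1+t = (+0.32557, -0.00920, +0.68035); u = 435.9·(+0.32557)/0.68035 + 335.2 = 543.7963, v = 643.2·(-0.00920)/0.68035 + 259.4 = 250.6984
M2: Pc = R·M2+t = (+0.32900, -0.13020, +0.70727); u = 435.9·(+0.32900)/0.70727 + 335.2 = 537.9681, v = 643.2·(-0.13020)/0.70727 + 259.4 = 140.9966
M3: Pc = R·M3+t = (+0.21803, -0.12120, +0.76185); u = 435.9·(+0.21803)/0.76185 + 335.2 = 459.9449, v = 643.2·(-0.12120)/0.76185 + 259.4 = 157.0794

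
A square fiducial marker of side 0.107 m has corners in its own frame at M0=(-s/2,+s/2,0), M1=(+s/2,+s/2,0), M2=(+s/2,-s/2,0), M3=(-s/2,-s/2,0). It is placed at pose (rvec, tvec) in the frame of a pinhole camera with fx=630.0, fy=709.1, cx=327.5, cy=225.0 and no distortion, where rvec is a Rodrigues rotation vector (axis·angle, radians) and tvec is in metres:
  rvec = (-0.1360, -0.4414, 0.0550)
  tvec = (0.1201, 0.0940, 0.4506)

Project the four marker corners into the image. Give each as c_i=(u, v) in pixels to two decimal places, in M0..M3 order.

Intrinsics K: fx=630.0, fy=709.1, cx=327.5, cy=225.0
Marker side s = 0.107 m; corners in marker frame (Z=0):
  M0 = (-0.0535, +0.0535, 0)
  M1 = (+0.0535, +0.0535, 0)
  M2 = (+0.0535, -0.0535, 0)
  M3 = (-0.0535, -0.0535, 0)
rvec = (-0.1360, -0.4414, 0.0550), |rvec| = θ = 0.46514 rad = 26.651°
Rodrigues: sinθ=0.44855, 1−cosθ=0.10624; R = I + sinθ·[k]× + (1−cosθ)·[k]×²:
    [+0.90284 -0.02356 -0.42933]
    [+0.08252 +0.98943 +0.11923]
    [+0.42198 -0.14307 +0.89524]
t = (0.1201, 0.0940, 0.4506) m
M0: Pc = R·M0+t = (+0.07054, +0.14252, +0.42037); u = 630.0·(+0.07054)/0.42037 + 327.5 = 433.2132, v = 709.1·(+0.14252)/0.42037 + 225.0 = 465.4096
M1: Pc = R·M1+t = (+0.16714, +0.15135, +0.46552); u = 630.0·(+0.16714)/0.46552 + 327.5 = 553.6960, v = 709.1·(+0.15135)/0.46552 + 225.0 = 455.5407
M2: Pc = R·M2+t = (+0.16966, +0.04548, +0.48083); u = 630.0·(+0.16966)/0.48083 + 327.5 = 549.7975, v = 709.1·(+0.04548)/0.48083 + 225.0 = 292.0712
M3: Pc = R·M3+t = (+0.07306, +0.03665, +0.43568); u = 630.0·(+0.07306)/0.43568 + 327.5 = 433.1441, v = 709.1·(+0.03665)/0.43568 + 225.0 = 284.6520

c0=(433.21, 465.41) c1=(553.70, 455.54) c2=(549.80, 292.07) c3=(433.14, 284.65)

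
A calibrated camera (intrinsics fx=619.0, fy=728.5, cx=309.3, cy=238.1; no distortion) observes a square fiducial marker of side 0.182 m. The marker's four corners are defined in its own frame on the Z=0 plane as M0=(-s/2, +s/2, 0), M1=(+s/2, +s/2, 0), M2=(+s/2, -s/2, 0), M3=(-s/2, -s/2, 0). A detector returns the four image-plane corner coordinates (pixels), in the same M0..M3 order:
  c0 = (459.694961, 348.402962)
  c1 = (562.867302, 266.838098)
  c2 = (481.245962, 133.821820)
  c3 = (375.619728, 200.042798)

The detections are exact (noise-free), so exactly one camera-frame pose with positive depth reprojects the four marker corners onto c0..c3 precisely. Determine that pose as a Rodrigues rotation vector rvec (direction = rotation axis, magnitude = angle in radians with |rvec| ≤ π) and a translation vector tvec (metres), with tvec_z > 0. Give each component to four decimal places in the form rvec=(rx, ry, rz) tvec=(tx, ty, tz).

Intrinsics K: fx=619.0, fy=728.5, cx=309.3, cy=238.1
Marker side s = 0.182 m; corners in marker frame (Z=0):
  M0 = (-0.0910, +0.0910, 0)
  M1 = (+0.0910, +0.0910, 0)
  M2 = (+0.0910, -0.0910, 0)
  M3 = (-0.0910, -0.0910, 0)
Detected image corners:
  c0 = (459.694961, 348.402962) px
  c1 = (562.867302, 266.838098) px
  c2 = (481.245962, 133.821820) px
  c3 = (375.619728, 200.042798) px
Planar DLT: solve 8×8 A·h = b for H (H[2,2]=1):
  H  [+794.99707 +340.04495 +471.17189]
  H  [-293.34940 +713.19376 +234.12834]
  H  [+0.47083 -0.24449 +1.00000]
B = K⁻¹H; ‖b₁‖=1.277487, ‖b₂‖=1.277487; λ = 2/(‖b₁‖+‖b₂‖) = 0.782787, sign → tz>0 ⇒ λ=+0.782787
r₁ = λ·B[:,0] = (+0.82119,-0.43567,+0.36856); r₂ = λ·B[:,1] = (+0.52565,+0.82889,-0.19139)
r₃ = r₁×r₂ = (-0.22212,+0.35090,+0.90969); SVD([r₁ r₂ r₃]) → R = UVᵀ:
  R  [+0.82119 +0.52565 -0.22212]
  R  [-0.43567 +0.82889 +0.35090]
  R  [+0.36856 -0.19139 +0.90969]
t = (+0.20470, -0.00427, +0.78279) m
tr R = 2.559771; θ = arccos((tr R − 1)/2) = 0.676313 rad = 38.750°
axis k = ((R−Rᵀ)₃₂, (R−Rᵀ)₁₃, (R−Rᵀ)₂₁) / (2 sinθ) = (-0.433189, -0.471848, -0.767923)
rvec = θ·k = (-0.292972, -0.319117, -0.519357)

rvec=(-0.2930, -0.3191, -0.5194) tvec=(0.2047, -0.0043, 0.7828)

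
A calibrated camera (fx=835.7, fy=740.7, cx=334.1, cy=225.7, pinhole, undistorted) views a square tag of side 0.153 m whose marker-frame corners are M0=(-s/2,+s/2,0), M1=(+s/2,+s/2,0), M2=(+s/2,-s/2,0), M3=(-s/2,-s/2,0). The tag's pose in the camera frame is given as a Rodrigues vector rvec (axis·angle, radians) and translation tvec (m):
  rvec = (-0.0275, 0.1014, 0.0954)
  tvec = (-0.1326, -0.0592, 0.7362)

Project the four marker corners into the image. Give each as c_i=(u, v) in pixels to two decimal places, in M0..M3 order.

c0=(91.22, 235.44) c1=(260.24, 250.26) c2=(277.49, 95.68) c3=(108.88, 84.18)

Intrinsics K: fx=835.7, fy=740.7, cx=334.1, cy=225.7
Marker side s = 0.153 m; corners in marker frame (Z=0):
  M0 = (-0.0765, +0.0765, 0)
  M1 = (+0.0765, +0.0765, 0)
  M2 = (+0.0765, -0.0765, 0)
  M3 = (-0.0765, -0.0765, 0)
rvec = (-0.0275, 0.1014, 0.0954), |rvec| = θ = 0.14191 rad = 8.131°
Rodrigues: sinθ=0.14144, 1−cosθ=0.01005; R = I + sinθ·[k]× + (1−cosθ)·[k]×²:
    [+0.99032 -0.09647 +0.09975]
    [+0.09369 +0.99508 +0.03224]
    [-0.10237 -0.02258 +0.99449]
t = (-0.1326, -0.0592, 0.7362) m
M0: Pc = R·M0+t = (-0.21574, +0.00976, +0.74230); u = 835.7·(-0.21574)/0.74230 + 334.1 = 91.2158, v = 740.7·(+0.00976)/0.74230 + 225.7 = 235.4354
M1: Pc = R·M1+t = (-0.06422, +0.02409, +0.72664); u = 835.7·(-0.06422)/0.72664 + 334.1 = 260.2412, v = 740.7·(+0.02409)/0.72664 + 225.7 = 250.2568
M2: Pc = R·M2+t = (-0.04946, -0.12816, +0.73010); u = 835.7·(-0.04946)/0.73010 + 334.1 = 277.4859, v = 740.7·(-0.12816)/0.73010 + 225.7 = 95.6822
M3: Pc = R·M3+t = (-0.20098, -0.14249, +0.74576); u = 835.7·(-0.20098)/0.74576 + 334.1 = 108.8813, v = 740.7·(-0.14249)/0.74576 + 225.7 = 84.1758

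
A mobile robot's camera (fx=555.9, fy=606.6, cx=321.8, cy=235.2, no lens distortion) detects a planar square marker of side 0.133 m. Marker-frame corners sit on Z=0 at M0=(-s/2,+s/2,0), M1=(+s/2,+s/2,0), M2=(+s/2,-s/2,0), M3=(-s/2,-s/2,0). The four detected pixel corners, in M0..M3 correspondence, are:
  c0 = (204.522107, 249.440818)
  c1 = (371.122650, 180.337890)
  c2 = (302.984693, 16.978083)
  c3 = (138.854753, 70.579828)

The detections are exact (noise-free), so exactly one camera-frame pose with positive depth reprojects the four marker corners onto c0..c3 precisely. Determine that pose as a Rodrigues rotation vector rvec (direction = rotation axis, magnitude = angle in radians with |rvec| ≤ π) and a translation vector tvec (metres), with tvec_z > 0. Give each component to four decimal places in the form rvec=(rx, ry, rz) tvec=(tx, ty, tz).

rvec=(-0.1878, -0.2052, -0.3907) tvec=(-0.0489, -0.0749, 0.4171)

Intrinsics K: fx=555.9, fy=606.6, cx=321.8, cy=235.2
Marker side s = 0.133 m; corners in marker frame (Z=0):
  M0 = (-0.0665, +0.0665, 0)
  M1 = (+0.0665, +0.0665, 0)
  M2 = (+0.0665, -0.0665, 0)
  M3 = (-0.0665, -0.0665, 0)
Detected image corners:
  c0 = (204.522107, 249.440818) px
  c1 = (371.122650, 180.337890) px
  c2 = (302.984693, 16.978083) px
  c3 = (138.854753, 70.579828) px
Planar DLT: solve 8×8 A·h = b for H (H[2,2]=1):
  H  [+1385.50370 +417.20149 +256.69478]
  H  [-387.59779 +1240.56172 +126.26507]
  H  [+0.55968 -0.33876 +1.00000]
B = K⁻¹H; ‖b₁‖=2.397453, ‖b₂‖=2.397453; λ = 2/(‖b₁‖+‖b₂‖) = 0.417109, sign → tz>0 ⇒ λ=+0.417109
r₁ = λ·B[:,0] = (+0.90445,-0.35703,+0.23345); r₂ = λ·B[:,1] = (+0.39484,+0.90782,-0.14130)
r₃ = r₁×r₂ = (-0.16148,+0.21997,+0.96205); SVD([r₁ r₂ r₃]) → R = UVᵀ:
  R  [+0.90445 +0.39484 -0.16148]
  R  [-0.35703 +0.90782 +0.21997]
  R  [+0.23345 -0.14130 +0.96205]
t = (-0.04885, -0.07491, +0.41711) m
tr R = 2.774319; θ = arccos((tr R − 1)/2) = 0.479644 rad = 27.482°
axis k = ((R−Rᵀ)₃₂, (R−Rᵀ)₁₃, (R−Rᵀ)₂₁) / (2 sinθ) = (-0.391445, -0.427903, -0.814659)
rvec = θ·k = (-0.187754, -0.205241, -0.390746)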